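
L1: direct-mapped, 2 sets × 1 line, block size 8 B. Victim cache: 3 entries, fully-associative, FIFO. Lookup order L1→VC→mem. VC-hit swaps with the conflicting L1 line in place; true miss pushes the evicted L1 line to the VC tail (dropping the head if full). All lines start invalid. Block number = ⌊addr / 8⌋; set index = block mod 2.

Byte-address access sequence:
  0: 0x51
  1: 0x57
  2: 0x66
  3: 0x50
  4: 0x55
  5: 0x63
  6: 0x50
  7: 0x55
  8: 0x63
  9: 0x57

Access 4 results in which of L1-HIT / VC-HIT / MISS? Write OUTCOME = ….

#0 0x51→b10/s0 MISS; vc=[]
#1 0x57→b10/s0 L1-HIT; vc=[]
#2 0x66→b12/s0 MISS; vc=[10]
#3 0x50→b10/s0 VC-HIT; vc=[12]
#4 0x55→b10/s0 L1-HIT; vc=[12]
#5 0x63→b12/s0 VC-HIT; vc=[10]
#6 0x50→b10/s0 VC-HIT; vc=[12]
#7 0x55→b10/s0 L1-HIT; vc=[12]
#8 0x63→b12/s0 VC-HIT; vc=[10]
#9 0x57→b10/s0 VC-HIT; vc=[12]

OUTCOME = L1-HIT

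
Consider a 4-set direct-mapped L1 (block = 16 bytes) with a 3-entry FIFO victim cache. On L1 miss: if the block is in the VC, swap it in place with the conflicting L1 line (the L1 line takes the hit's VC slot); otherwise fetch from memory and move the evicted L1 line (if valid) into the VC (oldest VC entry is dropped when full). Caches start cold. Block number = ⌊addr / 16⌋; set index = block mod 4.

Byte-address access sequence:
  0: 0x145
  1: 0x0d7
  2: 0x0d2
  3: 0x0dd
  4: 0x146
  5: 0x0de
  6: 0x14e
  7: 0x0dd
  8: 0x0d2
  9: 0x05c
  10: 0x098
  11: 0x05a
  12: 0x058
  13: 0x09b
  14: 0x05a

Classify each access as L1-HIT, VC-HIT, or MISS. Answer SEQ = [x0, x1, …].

0: 0x145 (blk 20, set 0) → MISS  vc=[]
1: 0xd7 (blk 13, set 1) → MISS  vc=[]
2: 0xd2 (blk 13, set 1) → L1-HIT  vc=[]
3: 0xdd (blk 13, set 1) → L1-HIT  vc=[]
4: 0x146 (blk 20, set 0) → L1-HIT  vc=[]
5: 0xde (blk 13, set 1) → L1-HIT  vc=[]
6: 0x14e (blk 20, set 0) → L1-HIT  vc=[]
7: 0xdd (blk 13, set 1) → L1-HIT  vc=[]
8: 0xd2 (blk 13, set 1) → L1-HIT  vc=[]
9: 0x5c (blk 5, set 1) → MISS  vc=[13]
10: 0x98 (blk 9, set 1) → MISS  vc=[13, 5]
11: 0x5a (blk 5, set 1) → VC-HIT  vc=[13, 9]
12: 0x58 (blk 5, set 1) → L1-HIT  vc=[13, 9]
13: 0x9b (blk 9, set 1) → VC-HIT  vc=[13, 5]
14: 0x5a (blk 5, set 1) → VC-HIT  vc=[13, 9]

SEQ = [MISS, MISS, L1-HIT, L1-HIT, L1-HIT, L1-HIT, L1-HIT, L1-HIT, L1-HIT, MISS, MISS, VC-HIT, L1-HIT, VC-HIT, VC-HIT]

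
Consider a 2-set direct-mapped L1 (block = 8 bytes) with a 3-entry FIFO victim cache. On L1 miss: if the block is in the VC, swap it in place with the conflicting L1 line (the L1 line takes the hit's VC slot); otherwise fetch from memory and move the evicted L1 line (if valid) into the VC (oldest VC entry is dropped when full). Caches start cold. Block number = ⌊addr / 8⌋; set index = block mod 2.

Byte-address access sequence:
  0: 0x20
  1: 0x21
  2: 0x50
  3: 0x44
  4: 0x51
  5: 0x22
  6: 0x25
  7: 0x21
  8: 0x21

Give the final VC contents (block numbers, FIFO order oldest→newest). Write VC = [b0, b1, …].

0: 0x20 (blk 4, set 0) → MISS  vc=[]
1: 0x21 (blk 4, set 0) → L1-HIT  vc=[]
2: 0x50 (blk 10, set 0) → MISS  vc=[4]
3: 0x44 (blk 8, set 0) → MISS  vc=[4, 10]
4: 0x51 (blk 10, set 0) → VC-HIT  vc=[4, 8]
5: 0x22 (blk 4, set 0) → VC-HIT  vc=[10, 8]
6: 0x25 (blk 4, set 0) → L1-HIT  vc=[10, 8]
7: 0x21 (blk 4, set 0) → L1-HIT  vc=[10, 8]
8: 0x21 (blk 4, set 0) → L1-HIT  vc=[10, 8]

VC = [10, 8]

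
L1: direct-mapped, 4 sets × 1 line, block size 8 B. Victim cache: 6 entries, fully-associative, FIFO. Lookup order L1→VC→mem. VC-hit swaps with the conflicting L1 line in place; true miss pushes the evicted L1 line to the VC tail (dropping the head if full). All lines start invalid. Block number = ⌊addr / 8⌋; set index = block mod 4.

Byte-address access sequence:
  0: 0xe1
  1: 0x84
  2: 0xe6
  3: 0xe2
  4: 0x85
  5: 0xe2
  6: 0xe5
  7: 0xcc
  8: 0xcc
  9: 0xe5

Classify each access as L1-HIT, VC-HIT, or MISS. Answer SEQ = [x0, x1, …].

SEQ = [MISS, MISS, VC-HIT, L1-HIT, VC-HIT, VC-HIT, L1-HIT, MISS, L1-HIT, L1-HIT]

#0 0xe1→b28/s0 MISS; vc=[]
#1 0x84→b16/s0 MISS; vc=[28]
#2 0xe6→b28/s0 VC-HIT; vc=[16]
#3 0xe2→b28/s0 L1-HIT; vc=[16]
#4 0x85→b16/s0 VC-HIT; vc=[28]
#5 0xe2→b28/s0 VC-HIT; vc=[16]
#6 0xe5→b28/s0 L1-HIT; vc=[16]
#7 0xcc→b25/s1 MISS; vc=[16]
#8 0xcc→b25/s1 L1-HIT; vc=[16]
#9 0xe5→b28/s0 L1-HIT; vc=[16]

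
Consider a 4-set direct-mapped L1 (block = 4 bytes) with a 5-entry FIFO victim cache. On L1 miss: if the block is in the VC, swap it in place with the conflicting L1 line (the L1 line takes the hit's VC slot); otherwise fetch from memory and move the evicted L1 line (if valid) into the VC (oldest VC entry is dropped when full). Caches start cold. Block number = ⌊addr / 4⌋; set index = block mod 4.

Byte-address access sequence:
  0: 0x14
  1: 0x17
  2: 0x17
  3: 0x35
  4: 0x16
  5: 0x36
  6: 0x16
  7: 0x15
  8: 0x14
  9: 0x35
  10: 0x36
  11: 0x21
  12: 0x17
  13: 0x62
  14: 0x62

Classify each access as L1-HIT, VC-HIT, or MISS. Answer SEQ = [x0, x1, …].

0: 0x14 (blk 5, set 1) → MISS  vc=[]
1: 0x17 (blk 5, set 1) → L1-HIT  vc=[]
2: 0x17 (blk 5, set 1) → L1-HIT  vc=[]
3: 0x35 (blk 13, set 1) → MISS  vc=[5]
4: 0x16 (blk 5, set 1) → VC-HIT  vc=[13]
5: 0x36 (blk 13, set 1) → VC-HIT  vc=[5]
6: 0x16 (blk 5, set 1) → VC-HIT  vc=[13]
7: 0x15 (blk 5, set 1) → L1-HIT  vc=[13]
8: 0x14 (blk 5, set 1) → L1-HIT  vc=[13]
9: 0x35 (blk 13, set 1) → VC-HIT  vc=[5]
10: 0x36 (blk 13, set 1) → L1-HIT  vc=[5]
11: 0x21 (blk 8, set 0) → MISS  vc=[5]
12: 0x17 (blk 5, set 1) → VC-HIT  vc=[13]
13: 0x62 (blk 24, set 0) → MISS  vc=[13, 8]
14: 0x62 (blk 24, set 0) → L1-HIT  vc=[13, 8]

SEQ = [MISS, L1-HIT, L1-HIT, MISS, VC-HIT, VC-HIT, VC-HIT, L1-HIT, L1-HIT, VC-HIT, L1-HIT, MISS, VC-HIT, MISS, L1-HIT]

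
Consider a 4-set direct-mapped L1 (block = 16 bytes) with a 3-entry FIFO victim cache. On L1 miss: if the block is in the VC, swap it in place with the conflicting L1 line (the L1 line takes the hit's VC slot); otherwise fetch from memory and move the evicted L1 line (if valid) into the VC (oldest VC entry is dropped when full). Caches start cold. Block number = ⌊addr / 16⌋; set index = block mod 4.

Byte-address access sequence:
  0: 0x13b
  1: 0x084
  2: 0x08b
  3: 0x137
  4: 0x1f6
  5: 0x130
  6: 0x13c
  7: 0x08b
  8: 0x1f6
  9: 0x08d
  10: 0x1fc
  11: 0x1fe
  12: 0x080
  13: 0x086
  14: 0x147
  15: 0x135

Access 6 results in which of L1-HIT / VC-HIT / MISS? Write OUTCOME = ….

OUTCOME = L1-HIT

#0 0x13b→b19/s3 MISS; vc=[]
#1 0x84→b8/s0 MISS; vc=[]
#2 0x8b→b8/s0 L1-HIT; vc=[]
#3 0x137→b19/s3 L1-HIT; vc=[]
#4 0x1f6→b31/s3 MISS; vc=[19]
#5 0x130→b19/s3 VC-HIT; vc=[31]
#6 0x13c→b19/s3 L1-HIT; vc=[31]
#7 0x8b→b8/s0 L1-HIT; vc=[31]
#8 0x1f6→b31/s3 VC-HIT; vc=[19]
#9 0x8d→b8/s0 L1-HIT; vc=[19]
#10 0x1fc→b31/s3 L1-HIT; vc=[19]
#11 0x1fe→b31/s3 L1-HIT; vc=[19]
#12 0x80→b8/s0 L1-HIT; vc=[19]
#13 0x86→b8/s0 L1-HIT; vc=[19]
#14 0x147→b20/s0 MISS; vc=[19,8]
#15 0x135→b19/s3 VC-HIT; vc=[31,8]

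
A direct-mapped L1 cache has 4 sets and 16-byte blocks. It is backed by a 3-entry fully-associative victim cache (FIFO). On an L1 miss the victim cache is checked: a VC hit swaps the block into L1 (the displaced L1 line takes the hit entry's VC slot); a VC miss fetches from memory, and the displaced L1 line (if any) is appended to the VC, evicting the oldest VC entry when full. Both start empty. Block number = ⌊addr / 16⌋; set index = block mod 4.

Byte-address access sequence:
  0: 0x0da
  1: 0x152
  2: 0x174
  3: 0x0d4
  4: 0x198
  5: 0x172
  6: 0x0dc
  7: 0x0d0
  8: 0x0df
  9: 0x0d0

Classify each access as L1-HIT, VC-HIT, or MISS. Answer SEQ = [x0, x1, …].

SEQ = [MISS, MISS, MISS, VC-HIT, MISS, L1-HIT, VC-HIT, L1-HIT, L1-HIT, L1-HIT]

#0 0xda→b13/s1 MISS; vc=[]
#1 0x152→b21/s1 MISS; vc=[13]
#2 0x174→b23/s3 MISS; vc=[13]
#3 0xd4→b13/s1 VC-HIT; vc=[21]
#4 0x198→b25/s1 MISS; vc=[21,13]
#5 0x172→b23/s3 L1-HIT; vc=[21,13]
#6 0xdc→b13/s1 VC-HIT; vc=[21,25]
#7 0xd0→b13/s1 L1-HIT; vc=[21,25]
#8 0xdf→b13/s1 L1-HIT; vc=[21,25]
#9 0xd0→b13/s1 L1-HIT; vc=[21,25]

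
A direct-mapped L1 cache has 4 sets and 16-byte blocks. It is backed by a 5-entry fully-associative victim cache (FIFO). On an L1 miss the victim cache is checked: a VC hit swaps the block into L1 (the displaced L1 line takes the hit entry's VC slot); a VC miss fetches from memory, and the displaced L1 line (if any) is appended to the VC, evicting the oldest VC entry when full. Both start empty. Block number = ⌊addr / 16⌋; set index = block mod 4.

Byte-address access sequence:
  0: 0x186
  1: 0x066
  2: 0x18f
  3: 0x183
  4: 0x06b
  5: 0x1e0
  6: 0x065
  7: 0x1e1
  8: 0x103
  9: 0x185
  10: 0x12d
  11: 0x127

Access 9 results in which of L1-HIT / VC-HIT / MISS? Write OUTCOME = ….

0: 0x186 (blk 24, set 0) → MISS  vc=[]
1: 0x66 (blk 6, set 2) → MISS  vc=[]
2: 0x18f (blk 24, set 0) → L1-HIT  vc=[]
3: 0x183 (blk 24, set 0) → L1-HIT  vc=[]
4: 0x6b (blk 6, set 2) → L1-HIT  vc=[]
5: 0x1e0 (blk 30, set 2) → MISS  vc=[6]
6: 0x65 (blk 6, set 2) → VC-HIT  vc=[30]
7: 0x1e1 (blk 30, set 2) → VC-HIT  vc=[6]
8: 0x103 (blk 16, set 0) → MISS  vc=[6, 24]
9: 0x185 (blk 24, set 0) → VC-HIT  vc=[6, 16]
10: 0x12d (blk 18, set 2) → MISS  vc=[6, 16, 30]
11: 0x127 (blk 18, set 2) → L1-HIT  vc=[6, 16, 30]

OUTCOME = VC-HIT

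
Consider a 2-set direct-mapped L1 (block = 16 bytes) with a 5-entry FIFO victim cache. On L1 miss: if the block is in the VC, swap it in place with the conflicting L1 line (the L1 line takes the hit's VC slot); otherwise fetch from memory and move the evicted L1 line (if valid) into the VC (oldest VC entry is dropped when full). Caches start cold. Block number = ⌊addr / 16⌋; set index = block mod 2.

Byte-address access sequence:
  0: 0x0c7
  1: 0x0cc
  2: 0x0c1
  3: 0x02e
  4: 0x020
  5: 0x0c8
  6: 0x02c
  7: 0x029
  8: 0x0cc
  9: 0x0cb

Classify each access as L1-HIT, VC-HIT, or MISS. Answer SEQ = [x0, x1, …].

SEQ = [MISS, L1-HIT, L1-HIT, MISS, L1-HIT, VC-HIT, VC-HIT, L1-HIT, VC-HIT, L1-HIT]

#0 0xc7→b12/s0 MISS; vc=[]
#1 0xcc→b12/s0 L1-HIT; vc=[]
#2 0xc1→b12/s0 L1-HIT; vc=[]
#3 0x2e→b2/s0 MISS; vc=[12]
#4 0x20→b2/s0 L1-HIT; vc=[12]
#5 0xc8→b12/s0 VC-HIT; vc=[2]
#6 0x2c→b2/s0 VC-HIT; vc=[12]
#7 0x29→b2/s0 L1-HIT; vc=[12]
#8 0xcc→b12/s0 VC-HIT; vc=[2]
#9 0xcb→b12/s0 L1-HIT; vc=[2]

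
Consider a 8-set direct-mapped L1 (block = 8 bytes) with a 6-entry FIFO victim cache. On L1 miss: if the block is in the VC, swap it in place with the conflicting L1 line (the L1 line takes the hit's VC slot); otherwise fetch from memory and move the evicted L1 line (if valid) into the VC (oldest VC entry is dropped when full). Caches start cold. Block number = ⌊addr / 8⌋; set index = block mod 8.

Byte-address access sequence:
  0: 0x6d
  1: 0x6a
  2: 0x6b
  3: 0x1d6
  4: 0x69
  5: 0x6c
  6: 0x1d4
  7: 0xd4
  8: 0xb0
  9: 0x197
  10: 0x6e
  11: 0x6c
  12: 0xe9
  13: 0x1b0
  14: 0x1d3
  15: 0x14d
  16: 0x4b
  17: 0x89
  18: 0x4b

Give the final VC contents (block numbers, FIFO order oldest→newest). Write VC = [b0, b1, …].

VC = [50, 26, 13, 22, 41, 17]

#0 0x6d→b13/s5 MISS; vc=[]
#1 0x6a→b13/s5 L1-HIT; vc=[]
#2 0x6b→b13/s5 L1-HIT; vc=[]
#3 0x1d6→b58/s2 MISS; vc=[]
#4 0x69→b13/s5 L1-HIT; vc=[]
#5 0x6c→b13/s5 L1-HIT; vc=[]
#6 0x1d4→b58/s2 L1-HIT; vc=[]
#7 0xd4→b26/s2 MISS; vc=[58]
#8 0xb0→b22/s6 MISS; vc=[58]
#9 0x197→b50/s2 MISS; vc=[58,26]
#10 0x6e→b13/s5 L1-HIT; vc=[58,26]
#11 0x6c→b13/s5 L1-HIT; vc=[58,26]
#12 0xe9→b29/s5 MISS; vc=[58,26,13]
#13 0x1b0→b54/s6 MISS; vc=[58,26,13,22]
#14 0x1d3→b58/s2 VC-HIT; vc=[50,26,13,22]
#15 0x14d→b41/s1 MISS; vc=[50,26,13,22]
#16 0x4b→b9/s1 MISS; vc=[50,26,13,22,41]
#17 0x89→b17/s1 MISS; vc=[50,26,13,22,41,9]
#18 0x4b→b9/s1 VC-HIT; vc=[50,26,13,22,41,17]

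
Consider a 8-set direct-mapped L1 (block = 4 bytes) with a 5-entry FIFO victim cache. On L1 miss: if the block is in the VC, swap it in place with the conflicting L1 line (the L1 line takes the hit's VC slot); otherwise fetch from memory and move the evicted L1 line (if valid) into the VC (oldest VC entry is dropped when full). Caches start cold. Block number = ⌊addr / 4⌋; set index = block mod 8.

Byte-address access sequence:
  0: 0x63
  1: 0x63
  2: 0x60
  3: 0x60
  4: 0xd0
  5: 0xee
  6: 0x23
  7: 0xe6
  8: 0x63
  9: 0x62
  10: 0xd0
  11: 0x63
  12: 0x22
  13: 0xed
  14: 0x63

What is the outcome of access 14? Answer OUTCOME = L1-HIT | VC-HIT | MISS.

  [0] addr=0x63 blk=24 s=0: MISS | VC []
  [1] addr=0x63 blk=24 s=0: L1-HIT | VC []
  [2] addr=0x60 blk=24 s=0: L1-HIT | VC []
  [3] addr=0x60 blk=24 s=0: L1-HIT | VC []
  [4] addr=0xd0 blk=52 s=4: MISS | VC []
  [5] addr=0xee blk=59 s=3: MISS | VC []
  [6] addr=0x23 blk=8 s=0: MISS | VC [24]
  [7] addr=0xe6 blk=57 s=1: MISS | VC [24]
  [8] addr=0x63 blk=24 s=0: VC-HIT | VC [8]
  [9] addr=0x62 blk=24 s=0: L1-HIT | VC [8]
  [10] addr=0xd0 blk=52 s=4: L1-HIT | VC [8]
  [11] addr=0x63 blk=24 s=0: L1-HIT | VC [8]
  [12] addr=0x22 blk=8 s=0: VC-HIT | VC [24]
  [13] addr=0xed blk=59 s=3: L1-HIT | VC [24]
  [14] addr=0x63 blk=24 s=0: VC-HIT | VC [8]

OUTCOME = VC-HIT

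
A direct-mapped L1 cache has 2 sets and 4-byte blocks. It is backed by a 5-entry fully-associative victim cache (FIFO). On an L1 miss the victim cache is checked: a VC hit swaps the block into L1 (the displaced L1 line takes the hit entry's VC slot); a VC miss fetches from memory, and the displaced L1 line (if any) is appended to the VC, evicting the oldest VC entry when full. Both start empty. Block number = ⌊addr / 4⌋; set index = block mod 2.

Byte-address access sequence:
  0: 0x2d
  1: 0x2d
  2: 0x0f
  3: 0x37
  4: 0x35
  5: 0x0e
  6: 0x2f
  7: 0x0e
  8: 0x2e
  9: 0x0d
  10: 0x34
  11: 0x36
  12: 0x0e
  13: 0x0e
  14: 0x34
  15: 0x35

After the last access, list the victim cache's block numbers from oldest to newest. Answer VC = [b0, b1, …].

VC = [11, 3]

#0 0x2d→b11/s1 MISS; vc=[]
#1 0x2d→b11/s1 L1-HIT; vc=[]
#2 0xf→b3/s1 MISS; vc=[11]
#3 0x37→b13/s1 MISS; vc=[11,3]
#4 0x35→b13/s1 L1-HIT; vc=[11,3]
#5 0xe→b3/s1 VC-HIT; vc=[11,13]
#6 0x2f→b11/s1 VC-HIT; vc=[3,13]
#7 0xe→b3/s1 VC-HIT; vc=[11,13]
#8 0x2e→b11/s1 VC-HIT; vc=[3,13]
#9 0xd→b3/s1 VC-HIT; vc=[11,13]
#10 0x34→b13/s1 VC-HIT; vc=[11,3]
#11 0x36→b13/s1 L1-HIT; vc=[11,3]
#12 0xe→b3/s1 VC-HIT; vc=[11,13]
#13 0xe→b3/s1 L1-HIT; vc=[11,13]
#14 0x34→b13/s1 VC-HIT; vc=[11,3]
#15 0x35→b13/s1 L1-HIT; vc=[11,3]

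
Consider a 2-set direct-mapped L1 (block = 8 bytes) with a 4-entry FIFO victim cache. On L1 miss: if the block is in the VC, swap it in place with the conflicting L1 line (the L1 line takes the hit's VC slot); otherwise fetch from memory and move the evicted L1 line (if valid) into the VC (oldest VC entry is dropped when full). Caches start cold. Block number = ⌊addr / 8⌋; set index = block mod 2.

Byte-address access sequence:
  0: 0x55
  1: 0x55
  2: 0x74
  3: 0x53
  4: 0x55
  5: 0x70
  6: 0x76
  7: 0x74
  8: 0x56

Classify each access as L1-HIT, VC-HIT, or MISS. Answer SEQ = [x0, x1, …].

SEQ = [MISS, L1-HIT, MISS, VC-HIT, L1-HIT, VC-HIT, L1-HIT, L1-HIT, VC-HIT]

#0 0x55→b10/s0 MISS; vc=[]
#1 0x55→b10/s0 L1-HIT; vc=[]
#2 0x74→b14/s0 MISS; vc=[10]
#3 0x53→b10/s0 VC-HIT; vc=[14]
#4 0x55→b10/s0 L1-HIT; vc=[14]
#5 0x70→b14/s0 VC-HIT; vc=[10]
#6 0x76→b14/s0 L1-HIT; vc=[10]
#7 0x74→b14/s0 L1-HIT; vc=[10]
#8 0x56→b10/s0 VC-HIT; vc=[14]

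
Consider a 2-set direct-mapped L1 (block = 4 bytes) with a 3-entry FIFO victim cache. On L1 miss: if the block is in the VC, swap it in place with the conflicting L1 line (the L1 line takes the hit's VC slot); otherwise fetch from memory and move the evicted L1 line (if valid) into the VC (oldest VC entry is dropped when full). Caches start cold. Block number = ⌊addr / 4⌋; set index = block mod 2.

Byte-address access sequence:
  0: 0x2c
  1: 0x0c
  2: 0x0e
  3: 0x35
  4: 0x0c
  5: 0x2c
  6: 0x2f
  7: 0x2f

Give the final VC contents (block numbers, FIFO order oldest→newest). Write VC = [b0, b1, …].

  [0] addr=0x2c blk=11 s=1: MISS | VC []
  [1] addr=0xc blk=3 s=1: MISS | VC [11]
  [2] addr=0xe blk=3 s=1: L1-HIT | VC [11]
  [3] addr=0x35 blk=13 s=1: MISS | VC [11, 3]
  [4] addr=0xc blk=3 s=1: VC-HIT | VC [11, 13]
  [5] addr=0x2c blk=11 s=1: VC-HIT | VC [3, 13]
  [6] addr=0x2f blk=11 s=1: L1-HIT | VC [3, 13]
  [7] addr=0x2f blk=11 s=1: L1-HIT | VC [3, 13]

VC = [3, 13]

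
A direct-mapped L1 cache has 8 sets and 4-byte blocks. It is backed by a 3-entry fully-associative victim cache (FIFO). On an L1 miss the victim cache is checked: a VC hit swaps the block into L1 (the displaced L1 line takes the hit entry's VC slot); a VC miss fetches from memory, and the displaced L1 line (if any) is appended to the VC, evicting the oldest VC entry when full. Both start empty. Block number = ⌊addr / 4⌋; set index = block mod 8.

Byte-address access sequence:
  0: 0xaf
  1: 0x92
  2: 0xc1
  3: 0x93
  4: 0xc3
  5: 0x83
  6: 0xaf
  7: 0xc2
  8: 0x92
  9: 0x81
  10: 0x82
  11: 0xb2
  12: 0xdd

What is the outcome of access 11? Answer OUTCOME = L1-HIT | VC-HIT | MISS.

OUTCOME = MISS

0: 0xaf (blk 43, set 3) → MISS  vc=[]
1: 0x92 (blk 36, set 4) → MISS  vc=[]
2: 0xc1 (blk 48, set 0) → MISS  vc=[]
3: 0x93 (blk 36, set 4) → L1-HIT  vc=[]
4: 0xc3 (blk 48, set 0) → L1-HIT  vc=[]
5: 0x83 (blk 32, set 0) → MISS  vc=[48]
6: 0xaf (blk 43, set 3) → L1-HIT  vc=[48]
7: 0xc2 (blk 48, set 0) → VC-HIT  vc=[32]
8: 0x92 (blk 36, set 4) → L1-HIT  vc=[32]
9: 0x81 (blk 32, set 0) → VC-HIT  vc=[48]
10: 0x82 (blk 32, set 0) → L1-HIT  vc=[48]
11: 0xb2 (blk 44, set 4) → MISS  vc=[48, 36]
12: 0xdd (blk 55, set 7) → MISS  vc=[48, 36]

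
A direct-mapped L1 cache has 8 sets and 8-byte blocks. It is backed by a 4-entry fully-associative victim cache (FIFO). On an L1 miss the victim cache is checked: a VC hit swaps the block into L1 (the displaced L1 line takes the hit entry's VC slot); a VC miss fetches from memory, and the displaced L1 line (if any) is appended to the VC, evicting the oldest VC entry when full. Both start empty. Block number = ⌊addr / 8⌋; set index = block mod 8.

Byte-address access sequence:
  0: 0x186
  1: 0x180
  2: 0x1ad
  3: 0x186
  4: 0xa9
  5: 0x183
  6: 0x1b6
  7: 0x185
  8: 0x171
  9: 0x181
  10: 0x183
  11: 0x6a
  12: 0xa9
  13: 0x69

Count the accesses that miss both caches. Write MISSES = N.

MISSES = 6

#0 0x186→b48/s0 MISS; vc=[]
#1 0x180→b48/s0 L1-HIT; vc=[]
#2 0x1ad→b53/s5 MISS; vc=[]
#3 0x186→b48/s0 L1-HIT; vc=[]
#4 0xa9→b21/s5 MISS; vc=[53]
#5 0x183→b48/s0 L1-HIT; vc=[53]
#6 0x1b6→b54/s6 MISS; vc=[53]
#7 0x185→b48/s0 L1-HIT; vc=[53]
#8 0x171→b46/s6 MISS; vc=[53,54]
#9 0x181→b48/s0 L1-HIT; vc=[53,54]
#10 0x183→b48/s0 L1-HIT; vc=[53,54]
#11 0x6a→b13/s5 MISS; vc=[53,54,21]
#12 0xa9→b21/s5 VC-HIT; vc=[53,54,13]
#13 0x69→b13/s5 VC-HIT; vc=[53,54,21]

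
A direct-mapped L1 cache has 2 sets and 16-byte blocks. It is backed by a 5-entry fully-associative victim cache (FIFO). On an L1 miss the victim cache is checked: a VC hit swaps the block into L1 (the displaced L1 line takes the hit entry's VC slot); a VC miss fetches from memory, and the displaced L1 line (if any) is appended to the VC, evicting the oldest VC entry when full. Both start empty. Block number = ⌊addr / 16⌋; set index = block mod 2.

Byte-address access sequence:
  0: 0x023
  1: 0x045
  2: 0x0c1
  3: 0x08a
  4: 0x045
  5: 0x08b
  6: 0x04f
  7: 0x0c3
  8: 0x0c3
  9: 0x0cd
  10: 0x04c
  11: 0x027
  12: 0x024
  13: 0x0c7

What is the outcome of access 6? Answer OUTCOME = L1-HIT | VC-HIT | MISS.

0: 0x23 (blk 2, set 0) → MISS  vc=[]
1: 0x45 (blk 4, set 0) → MISS  vc=[2]
2: 0xc1 (blk 12, set 0) → MISS  vc=[2, 4]
3: 0x8a (blk 8, set 0) → MISS  vc=[2, 4, 12]
4: 0x45 (blk 4, set 0) → VC-HIT  vc=[2, 8, 12]
5: 0x8b (blk 8, set 0) → VC-HIT  vc=[2, 4, 12]
6: 0x4f (blk 4, set 0) → VC-HIT  vc=[2, 8, 12]
7: 0xc3 (blk 12, set 0) → VC-HIT  vc=[2, 8, 4]
8: 0xc3 (blk 12, set 0) → L1-HIT  vc=[2, 8, 4]
9: 0xcd (blk 12, set 0) → L1-HIT  vc=[2, 8, 4]
10: 0x4c (blk 4, set 0) → VC-HIT  vc=[2, 8, 12]
11: 0x27 (blk 2, set 0) → VC-HIT  vc=[4, 8, 12]
12: 0x24 (blk 2, set 0) → L1-HIT  vc=[4, 8, 12]
13: 0xc7 (blk 12, set 0) → VC-HIT  vc=[4, 8, 2]

OUTCOME = VC-HIT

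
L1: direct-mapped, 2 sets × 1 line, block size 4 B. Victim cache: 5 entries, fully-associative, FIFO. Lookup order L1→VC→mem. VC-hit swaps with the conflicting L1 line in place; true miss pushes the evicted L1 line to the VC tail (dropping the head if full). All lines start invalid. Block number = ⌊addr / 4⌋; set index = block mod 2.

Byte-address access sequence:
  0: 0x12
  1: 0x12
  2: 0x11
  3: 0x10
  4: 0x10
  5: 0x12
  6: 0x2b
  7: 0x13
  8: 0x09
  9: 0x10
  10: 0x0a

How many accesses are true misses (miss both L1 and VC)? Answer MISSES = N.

MISSES = 3

  [0] addr=0x12 blk=4 s=0: MISS | VC []
  [1] addr=0x12 blk=4 s=0: L1-HIT | VC []
  [2] addr=0x11 blk=4 s=0: L1-HIT | VC []
  [3] addr=0x10 blk=4 s=0: L1-HIT | VC []
  [4] addr=0x10 blk=4 s=0: L1-HIT | VC []
  [5] addr=0x12 blk=4 s=0: L1-HIT | VC []
  [6] addr=0x2b blk=10 s=0: MISS | VC [4]
  [7] addr=0x13 blk=4 s=0: VC-HIT | VC [10]
  [8] addr=0x9 blk=2 s=0: MISS | VC [10, 4]
  [9] addr=0x10 blk=4 s=0: VC-HIT | VC [10, 2]
  [10] addr=0xa blk=2 s=0: VC-HIT | VC [10, 4]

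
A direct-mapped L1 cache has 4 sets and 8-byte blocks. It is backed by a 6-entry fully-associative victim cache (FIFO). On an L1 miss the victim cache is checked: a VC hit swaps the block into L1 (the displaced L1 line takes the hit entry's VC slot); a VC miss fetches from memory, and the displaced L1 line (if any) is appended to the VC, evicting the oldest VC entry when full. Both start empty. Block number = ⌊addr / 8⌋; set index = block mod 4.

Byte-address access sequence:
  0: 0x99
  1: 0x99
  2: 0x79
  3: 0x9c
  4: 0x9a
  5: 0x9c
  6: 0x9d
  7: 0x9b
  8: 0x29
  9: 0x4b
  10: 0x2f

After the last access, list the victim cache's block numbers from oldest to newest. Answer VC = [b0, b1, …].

  [0] addr=0x99 blk=19 s=3: MISS | VC []
  [1] addr=0x99 blk=19 s=3: L1-HIT | VC []
  [2] addr=0x79 blk=15 s=3: MISS | VC [19]
  [3] addr=0x9c blk=19 s=3: VC-HIT | VC [15]
  [4] addr=0x9a blk=19 s=3: L1-HIT | VC [15]
  [5] addr=0x9c blk=19 s=3: L1-HIT | VC [15]
  [6] addr=0x9d blk=19 s=3: L1-HIT | VC [15]
  [7] addr=0x9b blk=19 s=3: L1-HIT | VC [15]
  [8] addr=0x29 blk=5 s=1: MISS | VC [15]
  [9] addr=0x4b blk=9 s=1: MISS | VC [15, 5]
  [10] addr=0x2f blk=5 s=1: VC-HIT | VC [15, 9]

VC = [15, 9]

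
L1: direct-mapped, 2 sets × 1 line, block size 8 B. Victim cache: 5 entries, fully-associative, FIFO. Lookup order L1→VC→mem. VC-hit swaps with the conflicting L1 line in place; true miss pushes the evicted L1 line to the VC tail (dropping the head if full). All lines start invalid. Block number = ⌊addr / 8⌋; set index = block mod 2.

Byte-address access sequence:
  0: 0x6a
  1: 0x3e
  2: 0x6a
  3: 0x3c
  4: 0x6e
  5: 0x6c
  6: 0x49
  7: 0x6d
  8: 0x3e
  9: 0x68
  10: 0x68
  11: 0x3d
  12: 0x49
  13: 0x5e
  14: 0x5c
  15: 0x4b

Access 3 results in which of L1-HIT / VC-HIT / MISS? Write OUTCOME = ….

  [0] addr=0x6a blk=13 s=1: MISS | VC []
  [1] addr=0x3e blk=7 s=1: MISS | VC [13]
  [2] addr=0x6a blk=13 s=1: VC-HIT | VC [7]
  [3] addr=0x3c blk=7 s=1: VC-HIT | VC [13]
  [4] addr=0x6e blk=13 s=1: VC-HIT | VC [7]
  [5] addr=0x6c blk=13 s=1: L1-HIT | VC [7]
  [6] addr=0x49 blk=9 s=1: MISS | VC [7, 13]
  [7] addr=0x6d blk=13 s=1: VC-HIT | VC [7, 9]
  [8] addr=0x3e blk=7 s=1: VC-HIT | VC [13, 9]
  [9] addr=0x68 blk=13 s=1: VC-HIT | VC [7, 9]
  [10] addr=0x68 blk=13 s=1: L1-HIT | VC [7, 9]
  [11] addr=0x3d blk=7 s=1: VC-HIT | VC [13, 9]
  [12] addr=0x49 blk=9 s=1: VC-HIT | VC [13, 7]
  [13] addr=0x5e blk=11 s=1: MISS | VC [13, 7, 9]
  [14] addr=0x5c blk=11 s=1: L1-HIT | VC [13, 7, 9]
  [15] addr=0x4b blk=9 s=1: VC-HIT | VC [13, 7, 11]

OUTCOME = VC-HIT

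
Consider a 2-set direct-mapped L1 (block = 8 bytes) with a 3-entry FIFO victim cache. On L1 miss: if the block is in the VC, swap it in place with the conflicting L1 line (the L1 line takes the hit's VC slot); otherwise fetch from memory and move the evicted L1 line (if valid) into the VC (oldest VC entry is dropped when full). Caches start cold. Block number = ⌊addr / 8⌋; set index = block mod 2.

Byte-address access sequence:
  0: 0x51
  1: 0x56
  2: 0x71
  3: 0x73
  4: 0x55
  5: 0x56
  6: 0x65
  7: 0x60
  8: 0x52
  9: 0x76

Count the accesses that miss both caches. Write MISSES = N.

MISSES = 3

  [0] addr=0x51 blk=10 s=0: MISS | VC []
  [1] addr=0x56 blk=10 s=0: L1-HIT | VC []
  [2] addr=0x71 blk=14 s=0: MISS | VC [10]
  [3] addr=0x73 blk=14 s=0: L1-HIT | VC [10]
  [4] addr=0x55 blk=10 s=0: VC-HIT | VC [14]
  [5] addr=0x56 blk=10 s=0: L1-HIT | VC [14]
  [6] addr=0x65 blk=12 s=0: MISS | VC [14, 10]
  [7] addr=0x60 blk=12 s=0: L1-HIT | VC [14, 10]
  [8] addr=0x52 blk=10 s=0: VC-HIT | VC [14, 12]
  [9] addr=0x76 blk=14 s=0: VC-HIT | VC [10, 12]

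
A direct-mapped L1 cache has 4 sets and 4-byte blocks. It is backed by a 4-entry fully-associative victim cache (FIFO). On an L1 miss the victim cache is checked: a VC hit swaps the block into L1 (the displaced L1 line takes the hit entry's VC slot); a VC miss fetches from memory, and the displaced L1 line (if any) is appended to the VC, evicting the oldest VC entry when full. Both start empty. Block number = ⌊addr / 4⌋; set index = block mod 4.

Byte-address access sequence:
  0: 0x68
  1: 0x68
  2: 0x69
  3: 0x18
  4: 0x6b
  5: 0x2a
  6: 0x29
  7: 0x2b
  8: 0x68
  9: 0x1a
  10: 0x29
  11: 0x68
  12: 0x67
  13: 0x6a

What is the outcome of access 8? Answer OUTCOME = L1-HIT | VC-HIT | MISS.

#0 0x68→b26/s2 MISS; vc=[]
#1 0x68→b26/s2 L1-HIT; vc=[]
#2 0x69→b26/s2 L1-HIT; vc=[]
#3 0x18→b6/s2 MISS; vc=[26]
#4 0x6b→b26/s2 VC-HIT; vc=[6]
#5 0x2a→b10/s2 MISS; vc=[6,26]
#6 0x29→b10/s2 L1-HIT; vc=[6,26]
#7 0x2b→b10/s2 L1-HIT; vc=[6,26]
#8 0x68→b26/s2 VC-HIT; vc=[6,10]
#9 0x1a→b6/s2 VC-HIT; vc=[26,10]
#10 0x29→b10/s2 VC-HIT; vc=[26,6]
#11 0x68→b26/s2 VC-HIT; vc=[10,6]
#12 0x67→b25/s1 MISS; vc=[10,6]
#13 0x6a→b26/s2 L1-HIT; vc=[10,6]

OUTCOME = VC-HIT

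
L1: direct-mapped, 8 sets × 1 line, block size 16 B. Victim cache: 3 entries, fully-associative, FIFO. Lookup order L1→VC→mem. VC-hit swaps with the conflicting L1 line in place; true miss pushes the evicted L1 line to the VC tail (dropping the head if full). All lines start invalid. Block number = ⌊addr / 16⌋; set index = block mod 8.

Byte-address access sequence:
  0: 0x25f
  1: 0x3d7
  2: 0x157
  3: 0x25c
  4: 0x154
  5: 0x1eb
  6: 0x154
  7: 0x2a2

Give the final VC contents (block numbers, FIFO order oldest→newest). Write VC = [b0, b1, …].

  [0] addr=0x25f blk=37 s=5: MISS | VC []
  [1] addr=0x3d7 blk=61 s=5: MISS | VC [37]
  [2] addr=0x157 blk=21 s=5: MISS | VC [37, 61]
  [3] addr=0x25c blk=37 s=5: VC-HIT | VC [21, 61]
  [4] addr=0x154 blk=21 s=5: VC-HIT | VC [37, 61]
  [5] addr=0x1eb blk=30 s=6: MISS | VC [37, 61]
  [6] addr=0x154 blk=21 s=5: L1-HIT | VC [37, 61]
  [7] addr=0x2a2 blk=42 s=2: MISS | VC [37, 61]

VC = [37, 61]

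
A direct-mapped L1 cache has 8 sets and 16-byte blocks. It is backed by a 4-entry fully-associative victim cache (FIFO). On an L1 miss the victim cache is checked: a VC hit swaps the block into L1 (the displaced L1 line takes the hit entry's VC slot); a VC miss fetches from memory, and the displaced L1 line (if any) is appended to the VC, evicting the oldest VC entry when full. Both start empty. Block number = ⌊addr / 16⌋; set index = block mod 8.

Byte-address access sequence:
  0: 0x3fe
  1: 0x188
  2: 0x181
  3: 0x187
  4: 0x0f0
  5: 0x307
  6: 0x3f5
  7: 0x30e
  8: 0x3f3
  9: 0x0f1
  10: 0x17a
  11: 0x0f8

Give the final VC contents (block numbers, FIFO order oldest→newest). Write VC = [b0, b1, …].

  [0] addr=0x3fe blk=63 s=7: MISS | VC []
  [1] addr=0x188 blk=24 s=0: MISS | VC []
  [2] addr=0x181 blk=24 s=0: L1-HIT | VC []
  [3] addr=0x187 blk=24 s=0: L1-HIT | VC []
  [4] addr=0xf0 blk=15 s=7: MISS | VC [63]
  [5] addr=0x307 blk=48 s=0: MISS | VC [63, 24]
  [6] addr=0x3f5 blk=63 s=7: VC-HIT | VC [15, 24]
  [7] addr=0x30e blk=48 s=0: L1-HIT | VC [15, 24]
  [8] addr=0x3f3 blk=63 s=7: L1-HIT | VC [15, 24]
  [9] addr=0xf1 blk=15 s=7: VC-HIT | VC [63, 24]
  [10] addr=0x17a blk=23 s=7: MISS | VC [63, 24, 15]
  [11] addr=0xf8 blk=15 s=7: VC-HIT | VC [63, 24, 23]

VC = [63, 24, 23]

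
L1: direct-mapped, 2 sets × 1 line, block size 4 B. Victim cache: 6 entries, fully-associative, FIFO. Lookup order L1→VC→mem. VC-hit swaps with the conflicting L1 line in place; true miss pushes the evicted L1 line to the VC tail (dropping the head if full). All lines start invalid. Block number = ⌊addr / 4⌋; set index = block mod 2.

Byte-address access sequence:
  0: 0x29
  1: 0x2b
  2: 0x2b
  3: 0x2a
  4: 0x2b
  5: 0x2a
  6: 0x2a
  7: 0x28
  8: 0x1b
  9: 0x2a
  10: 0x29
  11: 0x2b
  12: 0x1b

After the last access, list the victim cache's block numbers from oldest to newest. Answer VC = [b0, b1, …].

0: 0x29 (blk 10, set 0) → MISS  vc=[]
1: 0x2b (blk 10, set 0) → L1-HIT  vc=[]
2: 0x2b (blk 10, set 0) → L1-HIT  vc=[]
3: 0x2a (blk 10, set 0) → L1-HIT  vc=[]
4: 0x2b (blk 10, set 0) → L1-HIT  vc=[]
5: 0x2a (blk 10, set 0) → L1-HIT  vc=[]
6: 0x2a (blk 10, set 0) → L1-HIT  vc=[]
7: 0x28 (blk 10, set 0) → L1-HIT  vc=[]
8: 0x1b (blk 6, set 0) → MISS  vc=[10]
9: 0x2a (blk 10, set 0) → VC-HIT  vc=[6]
10: 0x29 (blk 10, set 0) → L1-HIT  vc=[6]
11: 0x2b (blk 10, set 0) → L1-HIT  vc=[6]
12: 0x1b (blk 6, set 0) → VC-HIT  vc=[10]

VC = [10]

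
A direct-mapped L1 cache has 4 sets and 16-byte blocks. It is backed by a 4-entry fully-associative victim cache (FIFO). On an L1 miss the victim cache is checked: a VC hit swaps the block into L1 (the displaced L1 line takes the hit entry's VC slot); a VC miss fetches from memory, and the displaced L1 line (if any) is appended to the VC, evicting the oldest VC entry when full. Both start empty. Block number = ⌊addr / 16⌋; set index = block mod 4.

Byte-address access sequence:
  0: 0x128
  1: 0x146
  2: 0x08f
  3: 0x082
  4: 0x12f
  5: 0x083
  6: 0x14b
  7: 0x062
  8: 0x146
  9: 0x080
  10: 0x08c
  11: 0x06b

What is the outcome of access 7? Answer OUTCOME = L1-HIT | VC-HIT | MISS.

OUTCOME = MISS

#0 0x128→b18/s2 MISS; vc=[]
#1 0x146→b20/s0 MISS; vc=[]
#2 0x8f→b8/s0 MISS; vc=[20]
#3 0x82→b8/s0 L1-HIT; vc=[20]
#4 0x12f→b18/s2 L1-HIT; vc=[20]
#5 0x83→b8/s0 L1-HIT; vc=[20]
#6 0x14b→b20/s0 VC-HIT; vc=[8]
#7 0x62→b6/s2 MISS; vc=[8,18]
#8 0x146→b20/s0 L1-HIT; vc=[8,18]
#9 0x80→b8/s0 VC-HIT; vc=[20,18]
#10 0x8c→b8/s0 L1-HIT; vc=[20,18]
#11 0x6b→b6/s2 L1-HIT; vc=[20,18]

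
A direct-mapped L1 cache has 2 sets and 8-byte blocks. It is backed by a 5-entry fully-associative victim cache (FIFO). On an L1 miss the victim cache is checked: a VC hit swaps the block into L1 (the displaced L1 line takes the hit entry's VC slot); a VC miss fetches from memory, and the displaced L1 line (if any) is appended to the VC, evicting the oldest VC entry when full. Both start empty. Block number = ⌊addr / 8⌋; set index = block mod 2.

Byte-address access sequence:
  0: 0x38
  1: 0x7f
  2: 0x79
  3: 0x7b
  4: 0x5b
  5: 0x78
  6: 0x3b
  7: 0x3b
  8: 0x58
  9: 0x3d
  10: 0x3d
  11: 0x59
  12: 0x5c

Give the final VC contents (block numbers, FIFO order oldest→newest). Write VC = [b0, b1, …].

VC = [15, 7]

#0 0x38→b7/s1 MISS; vc=[]
#1 0x7f→b15/s1 MISS; vc=[7]
#2 0x79→b15/s1 L1-HIT; vc=[7]
#3 0x7b→b15/s1 L1-HIT; vc=[7]
#4 0x5b→b11/s1 MISS; vc=[7,15]
#5 0x78→b15/s1 VC-HIT; vc=[7,11]
#6 0x3b→b7/s1 VC-HIT; vc=[15,11]
#7 0x3b→b7/s1 L1-HIT; vc=[15,11]
#8 0x58→b11/s1 VC-HIT; vc=[15,7]
#9 0x3d→b7/s1 VC-HIT; vc=[15,11]
#10 0x3d→b7/s1 L1-HIT; vc=[15,11]
#11 0x59→b11/s1 VC-HIT; vc=[15,7]
#12 0x5c→b11/s1 L1-HIT; vc=[15,7]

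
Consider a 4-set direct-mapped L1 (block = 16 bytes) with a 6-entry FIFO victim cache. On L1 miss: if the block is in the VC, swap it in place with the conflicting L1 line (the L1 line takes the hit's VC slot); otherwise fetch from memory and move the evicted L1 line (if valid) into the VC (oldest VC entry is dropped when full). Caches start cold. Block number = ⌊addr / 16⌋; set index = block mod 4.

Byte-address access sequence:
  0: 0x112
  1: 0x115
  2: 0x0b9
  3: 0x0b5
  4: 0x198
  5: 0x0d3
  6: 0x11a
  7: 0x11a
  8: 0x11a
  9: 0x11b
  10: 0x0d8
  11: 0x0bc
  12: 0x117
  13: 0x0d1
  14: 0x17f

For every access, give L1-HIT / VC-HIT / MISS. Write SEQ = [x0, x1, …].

0: 0x112 (blk 17, set 1) → MISS  vc=[]
1: 0x115 (blk 17, set 1) → L1-HIT  vc=[]
2: 0xb9 (blk 11, set 3) → MISS  vc=[]
3: 0xb5 (blk 11, set 3) → L1-HIT  vc=[]
4: 0x198 (blk 25, set 1) → MISS  vc=[17]
5: 0xd3 (blk 13, set 1) → MISS  vc=[17, 25]
6: 0x11a (blk 17, set 1) → VC-HIT  vc=[13, 25]
7: 0x11a (blk 17, set 1) → L1-HIT  vc=[13, 25]
8: 0x11a (blk 17, set 1) → L1-HIT  vc=[13, 25]
9: 0x11b (blk 17, set 1) → L1-HIT  vc=[13, 25]
10: 0xd8 (blk 13, set 1) → VC-HIT  vc=[17, 25]
11: 0xbc (blk 11, set 3) → L1-HIT  vc=[17, 25]
12: 0x117 (blk 17, set 1) → VC-HIT  vc=[13, 25]
13: 0xd1 (blk 13, set 1) → VC-HIT  vc=[17, 25]
14: 0x17f (blk 23, set 3) → MISS  vc=[17, 25, 11]

SEQ = [MISS, L1-HIT, MISS, L1-HIT, MISS, MISS, VC-HIT, L1-HIT, L1-HIT, L1-HIT, VC-HIT, L1-HIT, VC-HIT, VC-HIT, MISS]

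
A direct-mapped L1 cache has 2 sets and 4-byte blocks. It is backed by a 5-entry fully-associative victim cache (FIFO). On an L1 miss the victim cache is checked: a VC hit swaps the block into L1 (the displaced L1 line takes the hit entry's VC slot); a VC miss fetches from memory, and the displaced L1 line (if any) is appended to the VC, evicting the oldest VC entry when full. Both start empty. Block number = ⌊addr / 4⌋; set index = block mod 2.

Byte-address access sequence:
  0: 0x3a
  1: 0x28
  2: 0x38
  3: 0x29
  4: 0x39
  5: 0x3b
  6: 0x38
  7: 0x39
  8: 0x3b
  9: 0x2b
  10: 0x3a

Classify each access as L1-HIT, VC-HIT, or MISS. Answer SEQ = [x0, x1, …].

  [0] addr=0x3a blk=14 s=0: MISS | VC []
  [1] addr=0x28 blk=10 s=0: MISS | VC [14]
  [2] addr=0x38 blk=14 s=0: VC-HIT | VC [10]
  [3] addr=0x29 blk=10 s=0: VC-HIT | VC [14]
  [4] addr=0x39 blk=14 s=0: VC-HIT | VC [10]
  [5] addr=0x3b blk=14 s=0: L1-HIT | VC [10]
  [6] addr=0x38 blk=14 s=0: L1-HIT | VC [10]
  [7] addr=0x39 blk=14 s=0: L1-HIT | VC [10]
  [8] addr=0x3b blk=14 s=0: L1-HIT | VC [10]
  [9] addr=0x2b blk=10 s=0: VC-HIT | VC [14]
  [10] addr=0x3a blk=14 s=0: VC-HIT | VC [10]

SEQ = [MISS, MISS, VC-HIT, VC-HIT, VC-HIT, L1-HIT, L1-HIT, L1-HIT, L1-HIT, VC-HIT, VC-HIT]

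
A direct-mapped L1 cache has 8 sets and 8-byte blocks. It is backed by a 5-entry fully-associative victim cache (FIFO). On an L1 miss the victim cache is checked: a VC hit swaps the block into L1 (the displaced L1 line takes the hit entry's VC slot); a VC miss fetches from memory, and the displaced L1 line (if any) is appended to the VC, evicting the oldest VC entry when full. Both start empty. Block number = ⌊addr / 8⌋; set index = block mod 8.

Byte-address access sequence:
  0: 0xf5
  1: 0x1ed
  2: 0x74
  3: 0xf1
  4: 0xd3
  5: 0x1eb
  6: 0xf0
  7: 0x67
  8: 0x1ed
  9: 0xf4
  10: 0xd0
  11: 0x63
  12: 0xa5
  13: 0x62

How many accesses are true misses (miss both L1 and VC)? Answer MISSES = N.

0: 0xf5 (blk 30, set 6) → MISS  vc=[]
1: 0x1ed (blk 61, set 5) → MISS  vc=[]
2: 0x74 (blk 14, set 6) → MISS  vc=[30]
3: 0xf1 (blk 30, set 6) → VC-HIT  vc=[14]
4: 0xd3 (blk 26, set 2) → MISS  vc=[14]
5: 0x1eb (blk 61, set 5) → L1-HIT  vc=[14]
6: 0xf0 (blk 30, set 6) → L1-HIT  vc=[14]
7: 0x67 (blk 12, set 4) → MISS  vc=[14]
8: 0x1ed (blk 61, set 5) → L1-HIT  vc=[14]
9: 0xf4 (blk 30, set 6) → L1-HIT  vc=[14]
10: 0xd0 (blk 26, set 2) → L1-HIT  vc=[14]
11: 0x63 (blk 12, set 4) → L1-HIT  vc=[14]
12: 0xa5 (blk 20, set 4) → MISS  vc=[14, 12]
13: 0x62 (blk 12, set 4) → VC-HIT  vc=[14, 20]

MISSES = 6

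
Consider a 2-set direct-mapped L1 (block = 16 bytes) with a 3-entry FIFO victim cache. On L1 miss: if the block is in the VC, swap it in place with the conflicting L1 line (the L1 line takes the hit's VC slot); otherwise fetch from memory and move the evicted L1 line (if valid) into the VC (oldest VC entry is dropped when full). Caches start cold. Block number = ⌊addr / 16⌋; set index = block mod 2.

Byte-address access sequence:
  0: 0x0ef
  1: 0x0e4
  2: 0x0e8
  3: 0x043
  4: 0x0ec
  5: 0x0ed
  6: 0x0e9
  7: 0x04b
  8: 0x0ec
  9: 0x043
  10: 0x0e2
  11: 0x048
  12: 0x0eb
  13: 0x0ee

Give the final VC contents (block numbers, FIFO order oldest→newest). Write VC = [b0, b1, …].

VC = [4]

  [0] addr=0xef blk=14 s=0: MISS | VC []
  [1] addr=0xe4 blk=14 s=0: L1-HIT | VC []
  [2] addr=0xe8 blk=14 s=0: L1-HIT | VC []
  [3] addr=0x43 blk=4 s=0: MISS | VC [14]
  [4] addr=0xec blk=14 s=0: VC-HIT | VC [4]
  [5] addr=0xed blk=14 s=0: L1-HIT | VC [4]
  [6] addr=0xe9 blk=14 s=0: L1-HIT | VC [4]
  [7] addr=0x4b blk=4 s=0: VC-HIT | VC [14]
  [8] addr=0xec blk=14 s=0: VC-HIT | VC [4]
  [9] addr=0x43 blk=4 s=0: VC-HIT | VC [14]
  [10] addr=0xe2 blk=14 s=0: VC-HIT | VC [4]
  [11] addr=0x48 blk=4 s=0: VC-HIT | VC [14]
  [12] addr=0xeb blk=14 s=0: VC-HIT | VC [4]
  [13] addr=0xee blk=14 s=0: L1-HIT | VC [4]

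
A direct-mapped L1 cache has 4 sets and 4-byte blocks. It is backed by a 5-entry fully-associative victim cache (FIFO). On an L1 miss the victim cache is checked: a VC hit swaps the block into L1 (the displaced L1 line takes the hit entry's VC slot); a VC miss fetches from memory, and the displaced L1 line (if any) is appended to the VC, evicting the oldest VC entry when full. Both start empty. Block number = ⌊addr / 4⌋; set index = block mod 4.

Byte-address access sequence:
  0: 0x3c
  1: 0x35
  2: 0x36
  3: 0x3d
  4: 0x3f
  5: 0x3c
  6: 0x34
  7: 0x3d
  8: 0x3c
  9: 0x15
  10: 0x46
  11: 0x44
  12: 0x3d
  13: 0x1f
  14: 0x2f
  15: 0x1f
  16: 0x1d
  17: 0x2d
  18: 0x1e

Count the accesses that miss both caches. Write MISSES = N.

MISSES = 6

#0 0x3c→b15/s3 MISS; vc=[]
#1 0x35→b13/s1 MISS; vc=[]
#2 0x36→b13/s1 L1-HIT; vc=[]
#3 0x3d→b15/s3 L1-HIT; vc=[]
#4 0x3f→b15/s3 L1-HIT; vc=[]
#5 0x3c→b15/s3 L1-HIT; vc=[]
#6 0x34→b13/s1 L1-HIT; vc=[]
#7 0x3d→b15/s3 L1-HIT; vc=[]
#8 0x3c→b15/s3 L1-HIT; vc=[]
#9 0x15→b5/s1 MISS; vc=[13]
#10 0x46→b17/s1 MISS; vc=[13,5]
#11 0x44→b17/s1 L1-HIT; vc=[13,5]
#12 0x3d→b15/s3 L1-HIT; vc=[13,5]
#13 0x1f→b7/s3 MISS; vc=[13,5,15]
#14 0x2f→b11/s3 MISS; vc=[13,5,15,7]
#15 0x1f→b7/s3 VC-HIT; vc=[13,5,15,11]
#16 0x1d→b7/s3 L1-HIT; vc=[13,5,15,11]
#17 0x2d→b11/s3 VC-HIT; vc=[13,5,15,7]
#18 0x1e→b7/s3 VC-HIT; vc=[13,5,15,11]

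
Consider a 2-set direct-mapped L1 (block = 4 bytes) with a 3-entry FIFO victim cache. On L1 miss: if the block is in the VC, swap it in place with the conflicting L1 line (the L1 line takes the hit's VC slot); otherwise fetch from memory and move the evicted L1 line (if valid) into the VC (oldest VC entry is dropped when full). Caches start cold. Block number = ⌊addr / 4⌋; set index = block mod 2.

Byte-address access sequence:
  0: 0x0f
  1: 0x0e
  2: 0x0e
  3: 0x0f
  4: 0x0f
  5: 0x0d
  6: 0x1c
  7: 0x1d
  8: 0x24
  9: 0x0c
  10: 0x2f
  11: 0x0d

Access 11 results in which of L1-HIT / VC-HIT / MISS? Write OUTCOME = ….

#0 0xf→b3/s1 MISS; vc=[]
#1 0xe→b3/s1 L1-HIT; vc=[]
#2 0xe→b3/s1 L1-HIT; vc=[]
#3 0xf→b3/s1 L1-HIT; vc=[]
#4 0xf→b3/s1 L1-HIT; vc=[]
#5 0xd→b3/s1 L1-HIT; vc=[]
#6 0x1c→b7/s1 MISS; vc=[3]
#7 0x1d→b7/s1 L1-HIT; vc=[3]
#8 0x24→b9/s1 MISS; vc=[3,7]
#9 0xc→b3/s1 VC-HIT; vc=[9,7]
#10 0x2f→b11/s1 MISS; vc=[9,7,3]
#11 0xd→b3/s1 VC-HIT; vc=[9,7,11]

OUTCOME = VC-HIT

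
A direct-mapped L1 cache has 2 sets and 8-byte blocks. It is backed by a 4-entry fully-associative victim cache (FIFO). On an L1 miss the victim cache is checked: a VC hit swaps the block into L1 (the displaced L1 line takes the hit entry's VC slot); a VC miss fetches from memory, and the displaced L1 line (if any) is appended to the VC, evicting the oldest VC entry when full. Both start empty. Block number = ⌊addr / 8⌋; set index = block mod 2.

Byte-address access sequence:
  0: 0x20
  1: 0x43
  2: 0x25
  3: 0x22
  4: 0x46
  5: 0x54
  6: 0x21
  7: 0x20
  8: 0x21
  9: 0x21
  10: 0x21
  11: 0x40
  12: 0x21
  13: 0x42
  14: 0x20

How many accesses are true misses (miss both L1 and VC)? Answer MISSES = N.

0: 0x20 (blk 4, set 0) → MISS  vc=[]
1: 0x43 (blk 8, set 0) → MISS  vc=[4]
2: 0x25 (blk 4, set 0) → VC-HIT  vc=[8]
3: 0x22 (blk 4, set 0) → L1-HIT  vc=[8]
4: 0x46 (blk 8, set 0) → VC-HIT  vc=[4]
5: 0x54 (blk 10, set 0) → MISS  vc=[4, 8]
6: 0x21 (blk 4, set 0) → VC-HIT  vc=[10, 8]
7: 0x20 (blk 4, set 0) → L1-HIT  vc=[10, 8]
8: 0x21 (blk 4, set 0) → L1-HIT  vc=[10, 8]
9: 0x21 (blk 4, set 0) → L1-HIT  vc=[10, 8]
10: 0x21 (blk 4, set 0) → L1-HIT  vc=[10, 8]
11: 0x40 (blk 8, set 0) → VC-HIT  vc=[10, 4]
12: 0x21 (blk 4, set 0) → VC-HIT  vc=[10, 8]
13: 0x42 (blk 8, set 0) → VC-HIT  vc=[10, 4]
14: 0x20 (blk 4, set 0) → VC-HIT  vc=[10, 8]

MISSES = 3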